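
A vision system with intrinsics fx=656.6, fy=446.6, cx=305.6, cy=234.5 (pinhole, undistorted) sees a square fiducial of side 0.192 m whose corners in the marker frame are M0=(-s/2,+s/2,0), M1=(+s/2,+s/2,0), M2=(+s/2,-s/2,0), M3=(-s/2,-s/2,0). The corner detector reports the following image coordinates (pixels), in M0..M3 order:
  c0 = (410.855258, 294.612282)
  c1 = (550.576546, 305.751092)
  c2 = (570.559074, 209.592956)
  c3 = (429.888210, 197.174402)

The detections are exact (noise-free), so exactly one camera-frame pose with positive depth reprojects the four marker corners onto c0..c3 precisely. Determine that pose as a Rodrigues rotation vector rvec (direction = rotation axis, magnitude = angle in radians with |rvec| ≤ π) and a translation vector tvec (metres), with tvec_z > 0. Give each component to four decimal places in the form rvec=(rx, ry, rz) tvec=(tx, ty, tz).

Intrinsics K: fx=656.6, fy=446.6, cx=305.6, cy=234.5
Marker side s = 0.192 m; corners in marker frame (Z=0):
  M0 = (-0.0960, +0.0960, 0)
  M1 = (+0.0960, +0.0960, 0)
  M2 = (+0.0960, -0.0960, 0)
  M3 = (-0.0960, -0.0960, 0)
Detected image corners:
  c0 = (410.855258, 294.612282) px
  c1 = (550.576546, 305.751092) px
  c2 = (570.559074, 209.592956) px
  c3 = (429.888210, 197.174402) px
Planar DLT: solve 8×8 A·h = b for H (H[2,2]=1):
  H  [+761.31761 -79.98251 +490.85572]
  H  [+77.31901 +515.24250 +252.02353]
  H  [+0.06349 +0.04411 +1.00000]
B = K⁻¹H; ‖b₁‖=1.140318, ‖b₂‖=1.140318; λ = 2/(‖b₁‖+‖b₂‖) = 0.876949, sign → tz>0 ⇒ λ=+0.876949
r₁ = λ·B[:,0] = (+0.99089,+0.12259,+0.05568); r₂ = λ·B[:,1] = (-0.12483,+0.99142,+0.03868)
r₃ = r₁×r₂ = (-0.05046,-0.04528,+0.99770); SVD([r₁ r₂ r₃]) → R = UVᵀ:
  R  [+0.99089 -0.12483 -0.05046]
  R  [+0.12259 +0.99142 -0.04528]
  R  [+0.05568 +0.03868 +0.99770]
t = (+0.24743, +0.03441, +0.87695) m
tr R = 2.980018; θ = arccos((tr R − 1)/2) = 0.141477 rad = 8.106°
axis k = ((R−Rᵀ)₃₂, (R−Rᵀ)₁₃, (R−Rᵀ)₂₁) / (2 sinθ) = (+0.297736, -0.376354, +0.877331)
rvec = θ·k = (+0.042123, -0.053246, +0.124122)

rvec=(0.0421, -0.0532, 0.1241) tvec=(0.2474, 0.0344, 0.8769)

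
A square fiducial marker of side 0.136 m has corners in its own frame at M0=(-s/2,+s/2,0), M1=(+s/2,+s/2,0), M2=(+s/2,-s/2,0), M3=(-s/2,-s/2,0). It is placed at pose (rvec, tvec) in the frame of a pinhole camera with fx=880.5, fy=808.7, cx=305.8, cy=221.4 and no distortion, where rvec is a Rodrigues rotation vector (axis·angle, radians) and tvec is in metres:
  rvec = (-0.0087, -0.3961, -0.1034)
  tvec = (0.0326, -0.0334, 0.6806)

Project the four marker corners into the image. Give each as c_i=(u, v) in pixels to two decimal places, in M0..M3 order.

Intrinsics K: fx=880.5, fy=808.7, cx=305.8, cy=221.4
Marker side s = 0.136 m; corners in marker frame (Z=0):
  M0 = (-0.0680, +0.0680, 0)
  M1 = (+0.0680, +0.0680, 0)
  M2 = (+0.0680, -0.0680, 0)
  M3 = (-0.0680, -0.0680, 0)
rvec = (-0.0087, -0.3961, -0.1034), |rvec| = θ = 0.40947 rad = 23.461°
Rodrigues: sinθ=0.39812, 1−cosθ=0.08267; R = I + sinθ·[k]× + (1−cosθ)·[k]×²:
    [+0.91737 +0.10223 -0.38468]
    [-0.09884 +0.99469 +0.02865]
    [+0.38557 +0.01173 +0.92261]
t = (0.0326, -0.0334, 0.6806) m
M0: Pc = R·M0+t = (-0.02283, +0.04096, +0.65518); u = 880.5·(-0.02283)/0.65518 + 305.8 = 275.1195, v = 808.7·(+0.04096)/0.65518 + 221.4 = 271.9575
M1: Pc = R·M1+t = (+0.10193, +0.02752, +0.70762); u = 880.5·(+0.10193)/0.70762 + 305.8 = 432.6372, v = 808.7·(+0.02752)/0.70762 + 221.4 = 252.8492
M2: Pc = R·M2+t = (+0.08803, -0.10776, +0.70602); u = 880.5·(+0.08803)/0.70602 + 305.8 = 415.5841, v = 808.7·(-0.10776)/0.70602 + 221.4 = 97.9682
M3: Pc = R·M3+t = (-0.03673, -0.09432, +0.65358); u = 880.5·(-0.03673)/0.65358 + 305.8 = 256.3136, v = 808.7·(-0.09432)/0.65358 + 221.4 = 104.6971

c0=(275.12, 271.96) c1=(432.64, 252.85) c2=(415.58, 97.97) c3=(256.31, 104.70)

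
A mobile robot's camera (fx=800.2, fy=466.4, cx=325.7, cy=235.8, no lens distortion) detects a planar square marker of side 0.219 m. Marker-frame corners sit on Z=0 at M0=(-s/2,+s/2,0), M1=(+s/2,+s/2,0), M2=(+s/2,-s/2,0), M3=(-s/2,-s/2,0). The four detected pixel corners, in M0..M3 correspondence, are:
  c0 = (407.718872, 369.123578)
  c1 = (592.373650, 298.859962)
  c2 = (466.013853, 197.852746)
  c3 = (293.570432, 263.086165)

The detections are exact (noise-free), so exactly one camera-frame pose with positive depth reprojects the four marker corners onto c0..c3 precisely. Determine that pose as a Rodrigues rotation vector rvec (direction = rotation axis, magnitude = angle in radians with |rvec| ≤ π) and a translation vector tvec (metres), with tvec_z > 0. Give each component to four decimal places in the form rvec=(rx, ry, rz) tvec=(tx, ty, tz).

rvec=(-0.2624, 0.0671, -0.5733) tvec=(0.1154, 0.0786, 0.8230)

Intrinsics K: fx=800.2, fy=466.4, cx=325.7, cy=235.8
Marker side s = 0.219 m; corners in marker frame (Z=0):
  M0 = (-0.1095, +0.1095, 0)
  M1 = (+0.1095, +0.1095, 0)
  M2 = (+0.1095, -0.1095, 0)
  M3 = (-0.1095, -0.1095, 0)
Detected image corners:
  c0 = (407.718872, 369.123578) px
  c1 = (592.373650, 298.859962) px
  c2 = (466.013853, 197.852746) px
  c3 = (293.570432, 263.086165) px
Planar DLT: solve 8×8 A·h = b for H (H[2,2]=1):
  H  [+819.65748 +408.16034 +437.92797]
  H  [-305.52305 +382.24202 +280.36917]
  H  [+0.01215 -0.32047 +1.00000]
B = K⁻¹H; ‖b₁‖=1.215098, ‖b₂‖=1.215098; λ = 2/(‖b₁‖+‖b₂‖) = 0.822979, sign → tz>0 ⇒ λ=+0.822979
r₁ = λ·B[:,0] = (+0.83892,-0.54416,+0.01000); r₂ = λ·B[:,1] = (+0.52713,+0.80782,-0.26374)
r₃ = r₁×r₂ = (+0.13544,+0.22653,+0.96454); SVD([r₁ r₂ r₃]) → R = UVᵀ:
  R  [+0.83892 +0.52713 +0.13544]
  R  [-0.54416 +0.80782 +0.22653]
  R  [+0.01000 -0.26374 +0.96454]
t = (+0.11542, +0.07864, +0.82298) m
tr R = 2.611284; θ = arccos((tr R − 1)/2) = 0.634038 rad = 36.328°
axis k = ((R−Rᵀ)₃₂, (R−Rᵀ)₁₃, (R−Rᵀ)₂₁) / (2 sinθ) = (-0.413799, +0.105881, -0.904190)
rvec = θ·k = (-0.262364, +0.067132, -0.573290)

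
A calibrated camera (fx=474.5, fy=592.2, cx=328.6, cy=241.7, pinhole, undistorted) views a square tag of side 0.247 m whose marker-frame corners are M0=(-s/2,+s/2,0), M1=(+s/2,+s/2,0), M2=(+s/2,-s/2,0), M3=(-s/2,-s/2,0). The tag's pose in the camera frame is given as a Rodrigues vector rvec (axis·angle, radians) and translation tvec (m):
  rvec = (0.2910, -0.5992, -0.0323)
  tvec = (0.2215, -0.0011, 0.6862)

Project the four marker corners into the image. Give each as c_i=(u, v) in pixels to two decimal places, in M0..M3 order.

Intrinsics K: fx=474.5, fy=592.2, cx=328.6, cy=241.7
Marker side s = 0.247 m; corners in marker frame (Z=0):
  M0 = (-0.1235, +0.1235, 0)
  M1 = (+0.1235, +0.1235, 0)
  M2 = (+0.1235, -0.1235, 0)
  M3 = (-0.1235, -0.1235, 0)
rvec = (0.2910, -0.5992, -0.0323), |rvec| = θ = 0.66691 rad = 38.211°
Rodrigues: sinθ=0.61856, 1−cosθ=0.21426; R = I + sinθ·[k]× + (1−cosθ)·[k]×²:
    [+0.82653 -0.05404 -0.56029]
    [-0.11396 +0.95870 -0.26058]
    [+0.55123 +0.27923 +0.78624]
t = (0.2215, -0.0011, 0.6862) m
M0: Pc = R·M0+t = (+0.11275, +0.13137, +0.65261); u = 474.5·(+0.11275)/0.65261 + 328.6 = 410.5780, v = 592.2·(+0.13137)/0.65261 + 241.7 = 360.9133
M1: Pc = R·M1+t = (+0.31690, +0.10323, +0.78876); u = 474.5·(+0.31690)/0.78876 + 328.6 = 519.2410, v = 592.2·(+0.10323)/0.78876 + 241.7 = 319.2018
M2: Pc = R·M2+t = (+0.33025, -0.13357, +0.71979); u = 474.5·(+0.33025)/0.71979 + 328.6 = 546.3072, v = 592.2·(-0.13357)/0.71979 + 241.7 = 131.8040
M3: Pc = R·M3+t = (+0.12610, -0.10543, +0.58364); u = 474.5·(+0.12610)/0.58364 + 328.6 = 431.1176, v = 592.2·(-0.10543)/0.58364 + 241.7 = 134.7274

c0=(410.58, 360.91) c1=(519.24, 319.20) c2=(546.31, 131.80) c3=(431.12, 134.73)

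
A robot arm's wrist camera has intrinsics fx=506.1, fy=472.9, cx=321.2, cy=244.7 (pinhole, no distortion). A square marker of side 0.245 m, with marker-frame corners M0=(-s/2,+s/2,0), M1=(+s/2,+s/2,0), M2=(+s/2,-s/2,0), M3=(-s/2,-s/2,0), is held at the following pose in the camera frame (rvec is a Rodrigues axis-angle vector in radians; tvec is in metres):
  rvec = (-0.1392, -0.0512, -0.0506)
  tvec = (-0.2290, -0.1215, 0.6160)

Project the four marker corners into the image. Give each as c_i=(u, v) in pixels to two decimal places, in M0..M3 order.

Intrinsics K: fx=506.1, fy=472.9, cx=321.2, cy=244.7
Marker side s = 0.245 m; corners in marker frame (Z=0):
  M0 = (-0.1225, +0.1225, 0)
  M1 = (+0.1225, +0.1225, 0)
  M2 = (+0.1225, -0.1225, 0)
  M3 = (-0.1225, -0.1225, 0)
rvec = (-0.1392, -0.0512, -0.0506), |rvec| = θ = 0.15671 rad = 8.979°
Rodrigues: sinθ=0.15607, 1−cosθ=0.01225; R = I + sinθ·[k]× + (1−cosθ)·[k]×²:
    [+0.99741 +0.05395 -0.04748]
    [-0.04684 +0.98905 +0.13992]
    [+0.05451 -0.13734 +0.98902]
t = (-0.2290, -0.1215, 0.6160) m
M0: Pc = R·M0+t = (-0.34457, +0.00540, +0.59250); u = 506.1·(-0.34457)/0.59250 + 321.2 = 26.8719, v = 472.9·(+0.00540)/0.59250 + 244.7 = 249.0073
M1: Pc = R·M1+t = (-0.10021, -0.00608, +0.60585); u = 506.1·(-0.10021)/0.60585 + 321.2 = 237.4912, v = 472.9·(-0.00608)/0.60585 + 244.7 = 239.9555
M2: Pc = R·M2+t = (-0.11343, -0.24840, +0.63950); u = 506.1·(-0.11343)/0.63950 + 321.2 = 231.4352, v = 472.9·(-0.24840)/0.63950 + 244.7 = 61.0149
M3: Pc = R·M3+t = (-0.35779, -0.23692, +0.62615); u = 506.1·(-0.35779)/0.62615 + 321.2 = 32.0050, v = 472.9·(-0.23692)/0.62615 + 244.7 = 65.7640

c0=(26.87, 249.01) c1=(237.49, 239.96) c2=(231.44, 61.01) c3=(32.01, 65.76)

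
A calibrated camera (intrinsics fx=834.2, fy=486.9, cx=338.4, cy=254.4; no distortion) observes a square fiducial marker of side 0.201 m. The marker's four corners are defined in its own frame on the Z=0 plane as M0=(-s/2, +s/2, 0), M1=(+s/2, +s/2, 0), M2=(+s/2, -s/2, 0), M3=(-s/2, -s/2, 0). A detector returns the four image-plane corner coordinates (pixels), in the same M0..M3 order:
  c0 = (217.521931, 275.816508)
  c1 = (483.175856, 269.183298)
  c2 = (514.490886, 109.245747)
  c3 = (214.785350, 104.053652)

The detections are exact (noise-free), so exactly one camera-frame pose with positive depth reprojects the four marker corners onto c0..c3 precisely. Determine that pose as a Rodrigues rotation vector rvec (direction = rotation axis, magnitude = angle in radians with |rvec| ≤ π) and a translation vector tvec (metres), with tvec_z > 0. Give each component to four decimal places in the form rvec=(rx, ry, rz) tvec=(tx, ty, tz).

rvec=(0.3692, -0.2126, 0.0048) tvec=(0.0165, -0.0710, 0.5793)

Intrinsics K: fx=834.2, fy=486.9, cx=338.4, cy=254.4
Marker side s = 0.201 m; corners in marker frame (Z=0):
  M0 = (-0.1005, +0.1005, 0)
  M1 = (+0.1005, +0.1005, 0)
  M2 = (+0.1005, -0.1005, 0)
  M3 = (-0.1005, -0.1005, 0)
Detected image corners:
  c0 = (217.521931, 275.816508) px
  c1 = (483.175856, 269.183298) px
  c2 = (514.490886, 109.245747) px
  c3 = (214.785350, 104.053652) px
Planar DLT: solve 8×8 A·h = b for H (H[2,2]=1):
  H  [+1528.88445 +146.57270 +362.12716]
  H  [+62.34671 +941.10668 +194.70701]
  H  [+0.35741 +0.61737 +1.00000]
B = K⁻¹H; ‖b₁‖=1.726195, ‖b₂‖=1.726195; λ = 2/(‖b₁‖+‖b₂‖) = 0.579309, sign → tz>0 ⇒ λ=+0.579309
r₁ = λ·B[:,0] = (+0.97774,-0.03400,+0.20705); r₂ = λ·B[:,1] = (-0.04330,+0.93285,+0.35765)
r₃ = r₁×r₂ = (-0.20531,-0.35865,+0.91061); SVD([r₁ r₂ r₃]) → R = UVᵀ:
  R  [+0.97774 -0.04330 -0.20531]
  R  [-0.03400 +0.93285 -0.35865]
  R  [+0.20705 +0.35765 +0.91061]
t = (+0.01648, -0.07102, +0.57931) m
tr R = 2.821204; θ = arccos((tr R − 1)/2) = 0.426058 rad = 24.411°
axis k = ((R−Rᵀ)₃₂, (R−Rᵀ)₁₃, (R−Rᵀ)₂₁) / (2 sinθ) = (+0.866594, -0.498887, +0.011242)
rvec = θ·k = (+0.369219, -0.212555, +0.004790)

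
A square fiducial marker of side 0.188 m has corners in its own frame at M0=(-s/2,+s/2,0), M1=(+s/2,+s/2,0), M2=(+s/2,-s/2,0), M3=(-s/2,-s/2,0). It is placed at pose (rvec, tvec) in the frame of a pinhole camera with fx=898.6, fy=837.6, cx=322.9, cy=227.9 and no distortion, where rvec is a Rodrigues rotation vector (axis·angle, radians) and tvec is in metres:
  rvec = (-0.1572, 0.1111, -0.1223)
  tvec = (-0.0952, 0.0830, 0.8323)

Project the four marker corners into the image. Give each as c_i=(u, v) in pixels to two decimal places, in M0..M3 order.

Intrinsics K: fx=898.6, fy=837.6, cx=322.9, cy=227.9
Marker side s = 0.188 m; corners in marker frame (Z=0):
  M0 = (-0.0940, +0.0940, 0)
  M1 = (+0.0940, +0.0940, 0)
  M2 = (+0.0940, -0.0940, 0)
  M3 = (-0.0940, -0.0940, 0)
rvec = (-0.1572, 0.1111, -0.1223), |rvec| = θ = 0.22806 rad = 13.067°
Rodrigues: sinθ=0.22609, 1−cosθ=0.02589; R = I + sinθ·[k]× + (1−cosθ)·[k]×²:
    [+0.98641 +0.11255 +0.11971]
    [-0.12994 +0.98025 +0.14908]
    [-0.10057 -0.16261 +0.98155]
t = (-0.0952, 0.0830, 0.8323) m
M0: Pc = R·M0+t = (-0.17734, +0.18736, +0.82647); u = 898.6·(-0.17734)/0.82647 + 322.9 = 130.0792, v = 837.6·(+0.18736)/0.82647 + 227.9 = 417.7812
M1: Pc = R·M1+t = (+0.00810, +0.16293, +0.80756); u = 898.6·(+0.00810)/0.80756 + 322.9 = 331.9153, v = 837.6·(+0.16293)/0.80756 + 227.9 = 396.8899
M2: Pc = R·M2+t = (-0.01306, -0.02136, +0.83813); u = 898.6·(-0.01306)/0.83813 + 322.9 = 308.9009, v = 837.6·(-0.02136)/0.83813 + 227.9 = 206.5558
M3: Pc = R·M3+t = (-0.19850, +0.00307, +0.85704); u = 898.6·(-0.19850)/0.85704 + 322.9 = 114.7718, v = 837.6·(+0.00307)/0.85704 + 227.9 = 230.9008

c0=(130.08, 417.78) c1=(331.92, 396.89) c2=(308.90, 206.56) c3=(114.77, 230.90)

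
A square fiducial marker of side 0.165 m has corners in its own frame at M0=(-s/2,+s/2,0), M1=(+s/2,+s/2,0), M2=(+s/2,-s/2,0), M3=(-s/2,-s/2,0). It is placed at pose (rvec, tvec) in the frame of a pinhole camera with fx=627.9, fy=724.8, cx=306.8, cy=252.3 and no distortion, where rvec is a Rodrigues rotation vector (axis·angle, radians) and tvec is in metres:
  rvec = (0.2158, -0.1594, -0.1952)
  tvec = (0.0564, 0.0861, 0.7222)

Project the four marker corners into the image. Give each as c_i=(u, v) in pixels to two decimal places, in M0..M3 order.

Intrinsics K: fx=627.9, fy=724.8, cx=306.8, cy=252.3
Marker side s = 0.165 m; corners in marker frame (Z=0):
  M0 = (-0.0825, +0.0825, 0)
  M1 = (+0.0825, +0.0825, 0)
  M2 = (+0.0825, -0.0825, 0)
  M3 = (-0.0825, -0.0825, 0)
rvec = (0.2158, -0.1594, -0.1952), |rvec| = θ = 0.33178 rad = 19.010°
Rodrigues: sinθ=0.32573, 1−cosθ=0.05454; R = I + sinθ·[k]× + (1−cosθ)·[k]×²:
    [+0.96853 +0.17460 -0.17736]
    [-0.20868 +0.95805 -0.19645]
    [+0.13562 +0.22728 +0.96434]
t = (0.0564, 0.0861, 0.7222) m
M0: Pc = R·M0+t = (-0.00910, +0.18236, +0.72976); u = 627.9·(-0.00910)/0.72976 + 306.8 = 298.9703, v = 724.8·(+0.18236)/0.72976 + 252.3 = 433.4155
M1: Pc = R·M1+t = (+0.15071, +0.14792, +0.75214); u = 627.9·(+0.15071)/0.75214 + 306.8 = 432.6141, v = 724.8·(+0.14792)/0.75214 + 252.3 = 394.8462
M2: Pc = R·M2+t = (+0.12190, -0.01016, +0.71464); u = 627.9·(+0.12190)/0.71464 + 306.8 = 413.9044, v = 724.8·(-0.01016)/0.71464 + 252.3 = 242.0003
M3: Pc = R·M3+t = (-0.03791, +0.02428, +0.69226); u = 627.9·(-0.03791)/0.69226 + 306.8 = 272.4161, v = 724.8·(+0.02428)/0.69226 + 252.3 = 277.7181

c0=(298.97, 433.42) c1=(432.61, 394.85) c2=(413.90, 242.00) c3=(272.42, 277.72)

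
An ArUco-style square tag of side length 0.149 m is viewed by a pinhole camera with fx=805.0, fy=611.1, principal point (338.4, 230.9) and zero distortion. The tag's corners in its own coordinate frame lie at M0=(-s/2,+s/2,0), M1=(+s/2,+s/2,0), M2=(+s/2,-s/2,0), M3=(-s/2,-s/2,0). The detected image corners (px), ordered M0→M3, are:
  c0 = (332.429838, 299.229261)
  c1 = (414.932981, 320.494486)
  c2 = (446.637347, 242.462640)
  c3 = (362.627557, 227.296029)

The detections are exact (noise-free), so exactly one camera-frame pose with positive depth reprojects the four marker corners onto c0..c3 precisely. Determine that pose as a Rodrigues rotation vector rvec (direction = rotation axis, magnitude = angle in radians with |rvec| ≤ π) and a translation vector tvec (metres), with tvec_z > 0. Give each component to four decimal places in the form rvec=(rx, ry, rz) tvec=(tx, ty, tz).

rvec=(-0.1857, 0.6429, 0.2705) tvec=(0.0710, 0.0777, 1.1608)

Intrinsics K: fx=805.0, fy=611.1, cx=338.4, cy=230.9
Marker side s = 0.149 m; corners in marker frame (Z=0):
  M0 = (-0.0745, +0.0745, 0)
  M1 = (+0.0745, +0.0745, 0)
  M2 = (+0.0745, -0.0745, 0)
  M3 = (-0.0745, -0.0745, 0)
Detected image corners:
  c0 = (332.429838, 299.229261) px
  c1 = (414.932981, 320.494486) px
  c2 = (446.637347, 242.462640) px
  c3 = (362.627557, 227.296029) px
Planar DLT: solve 8×8 A·h = b for H (H[2,2]=1):
  H  [+353.43413 -236.60671 +387.60649]
  H  [-21.59231 +482.08062 +271.80381]
  H  [-0.52771 -0.07473 +1.00000]
B = K⁻¹H; ‖b₁‖=0.861488, ‖b₂‖=0.861488; λ = 2/(‖b₁‖+‖b₂‖) = 1.160783, sign → tz>0 ⇒ λ=+1.160783
r₁ = λ·B[:,0] = (+0.76714,+0.19044,-0.61256); r₂ = λ·B[:,1] = (-0.30472,+0.94849,-0.08674)
r₃ = r₁×r₂ = (+0.56448,+0.25320,+0.78565); SVD([r₁ r₂ r₃]) → R = UVᵀ:
  R  [+0.76714 -0.30472 +0.56448]
  R  [+0.19044 +0.94849 +0.25320]
  R  [-0.61256 -0.08674 +0.78565]
t = (+0.07095, +0.07770, +1.16078) m
tr R = 2.501280; θ = arccos((tr R − 1)/2) = 0.721766 rad = 41.354°
axis k = ((R−Rᵀ)₃₂, (R−Rᵀ)₁₃, (R−Rᵀ)₂₁) / (2 sinθ) = (-0.257253, +0.890737, +0.374711)
rvec = θ·k = (-0.185676, +0.642904, +0.270454)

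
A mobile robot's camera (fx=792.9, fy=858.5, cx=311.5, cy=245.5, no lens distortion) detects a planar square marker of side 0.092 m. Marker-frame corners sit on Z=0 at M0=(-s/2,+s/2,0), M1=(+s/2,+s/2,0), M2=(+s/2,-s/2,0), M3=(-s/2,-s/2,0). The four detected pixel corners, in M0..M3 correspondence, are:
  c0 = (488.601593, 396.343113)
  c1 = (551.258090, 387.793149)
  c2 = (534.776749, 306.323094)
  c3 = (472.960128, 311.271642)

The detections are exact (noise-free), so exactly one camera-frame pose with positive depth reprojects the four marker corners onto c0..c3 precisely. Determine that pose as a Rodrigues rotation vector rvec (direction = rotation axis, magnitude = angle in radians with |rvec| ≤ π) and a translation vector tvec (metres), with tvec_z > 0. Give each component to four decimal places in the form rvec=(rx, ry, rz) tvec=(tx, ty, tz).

Intrinsics K: fx=792.9, fy=858.5, cx=311.5, cy=245.5
Marker side s = 0.092 m; corners in marker frame (Z=0):
  M0 = (-0.0460, +0.0460, 0)
  M1 = (+0.0460, +0.0460, 0)
  M2 = (+0.0460, -0.0460, 0)
  M3 = (-0.0460, -0.0460, 0)
Detected image corners:
  c0 = (488.601593, 396.343113) px
  c1 = (551.258090, 387.793149) px
  c2 = (534.776749, 306.323094) px
  c3 = (472.960128, 311.271642) px
Planar DLT: solve 8×8 A·h = b for H (H[2,2]=1):
  H  [+906.18274 +40.29492 +512.44463]
  H  [+84.15812 +812.72000 +349.86031]
  H  [+0.44883 -0.26251 +1.00000]
B = K⁻¹H; ‖b₁‖=1.066102, ‖b₂‖=1.066102; λ = 2/(‖b₁‖+‖b₂‖) = 0.937997, sign → tz>0 ⇒ λ=+0.937997
r₁ = λ·B[:,0] = (+0.90662,-0.02844,+0.42100); r₂ = λ·B[:,1] = (+0.14441,+0.95839,-0.24624)
r₃ = r₁×r₂ = (-0.39648,+0.28404,+0.87300); SVD([r₁ r₂ r₃]) → R = UVᵀ:
  R  [+0.90662 +0.14441 -0.39648]
  R  [-0.02844 +0.95839 +0.28404]
  R  [+0.42100 -0.24624 +0.87300]
t = (+0.23772, +0.11402, +0.93800) m
tr R = 2.738008; θ = arccos((tr R − 1)/2) = 0.517610 rad = 29.657°
axis k = ((R−Rᵀ)₃₂, (R−Rᵀ)₁₃, (R−Rᵀ)₂₁) / (2 sinθ) = (-0.535839, -0.826058, -0.174659)
rvec = θ·k = (-0.277355, -0.427576, -0.090405)

rvec=(-0.2774, -0.4276, -0.0904) tvec=(0.2377, 0.1140, 0.9380)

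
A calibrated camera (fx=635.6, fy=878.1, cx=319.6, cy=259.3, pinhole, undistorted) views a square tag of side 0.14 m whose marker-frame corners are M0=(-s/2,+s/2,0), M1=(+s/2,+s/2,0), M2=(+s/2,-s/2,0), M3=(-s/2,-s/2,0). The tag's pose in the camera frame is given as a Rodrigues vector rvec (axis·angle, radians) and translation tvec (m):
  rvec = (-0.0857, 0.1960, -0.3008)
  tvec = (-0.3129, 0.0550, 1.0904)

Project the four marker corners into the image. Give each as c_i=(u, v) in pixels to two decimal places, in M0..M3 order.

Intrinsics K: fx=635.6, fy=878.1, cx=319.6, cy=259.3
Marker side s = 0.14 m; corners in marker frame (Z=0):
  M0 = (-0.0700, +0.0700, 0)
  M1 = (+0.0700, +0.0700, 0)
  M2 = (+0.0700, -0.0700, 0)
  M3 = (-0.0700, -0.0700, 0)
rvec = (-0.0857, 0.1960, -0.3008), |rvec| = θ = 0.36911 rad = 21.148°
Rodrigues: sinθ=0.36078, 1−cosθ=0.06735; R = I + sinθ·[k]× + (1−cosθ)·[k]×²:
    [+0.93628 +0.28571 +0.20432]
    [-0.30232 +0.95164 +0.05462]
    [-0.17884 -0.11291 +0.97738]
t = (-0.3129, 0.0550, 1.0904) m
M0: Pc = R·M0+t = (-0.35844, +0.14278, +1.09501); u = 635.6·(-0.35844)/1.09501 + 319.6 = 111.5441, v = 878.1·(+0.14278)/1.09501 + 259.3 = 373.7941
M1: Pc = R·M1+t = (-0.22736, +0.10045, +1.06998); u = 635.6·(-0.22736)/1.06998 + 319.6 = 184.5408, v = 878.1·(+0.10045)/1.06998 + 259.3 = 341.7384
M2: Pc = R·M2+t = (-0.26736, -0.03278, +1.08579); u = 635.6·(-0.26736)/1.08579 + 319.6 = 163.0919, v = 878.1·(-0.03278)/1.08579 + 259.3 = 232.7923
M3: Pc = R·M3+t = (-0.39844, +0.00955, +1.11082); u = 635.6·(-0.39844)/1.11082 + 319.6 = 91.6174, v = 878.1·(+0.00955)/1.11082 + 259.3 = 266.8473

c0=(111.54, 373.79) c1=(184.54, 341.74) c2=(163.09, 232.79) c3=(91.62, 266.85)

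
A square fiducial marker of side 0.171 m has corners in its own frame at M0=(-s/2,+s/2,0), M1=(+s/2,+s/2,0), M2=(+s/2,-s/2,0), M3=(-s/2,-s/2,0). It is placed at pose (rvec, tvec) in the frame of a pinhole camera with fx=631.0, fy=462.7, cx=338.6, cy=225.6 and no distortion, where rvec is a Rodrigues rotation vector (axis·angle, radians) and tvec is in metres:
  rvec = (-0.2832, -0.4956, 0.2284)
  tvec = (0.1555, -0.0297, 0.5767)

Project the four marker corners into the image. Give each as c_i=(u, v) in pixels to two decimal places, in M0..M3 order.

c0=(424.62, 249.25) c1=(571.21, 284.35) c2=(575.94, 163.84) c3=(444.14, 116.38)

Intrinsics K: fx=631.0, fy=462.7, cx=338.6, cy=225.6
Marker side s = 0.171 m; corners in marker frame (Z=0):
  M0 = (-0.0855, +0.0855, 0)
  M1 = (+0.0855, +0.0855, 0)
  M2 = (+0.0855, -0.0855, 0)
  M3 = (-0.0855, -0.0855, 0)
rvec = (-0.2832, -0.4956, 0.2284), |rvec| = θ = 0.61481 rad = 35.226°
Rodrigues: sinθ=0.57680, 1−cosθ=0.18312; R = I + sinθ·[k]× + (1−cosθ)·[k]×²:
    [+0.85574 -0.14629 -0.49630]
    [+0.28227 +0.93587 +0.21086]
    [+0.43363 -0.32053 +0.84216]
t = (0.1555, -0.0297, 0.5767) m
M0: Pc = R·M0+t = (+0.06983, +0.02618, +0.51222); u = 631.0·(+0.06983)/0.51222 + 338.6 = 424.6193, v = 462.7·(+0.02618)/0.51222 + 225.6 = 249.2515
M1: Pc = R·M1+t = (+0.21616, +0.07445, +0.58637); u = 631.0·(+0.21616)/0.58637 + 338.6 = 571.2105, v = 462.7·(+0.07445)/0.58637 + 225.6 = 284.3493
M2: Pc = R·M2+t = (+0.24117, -0.08558, +0.64118); u = 631.0·(+0.24117)/0.64118 + 338.6 = 575.9439, v = 462.7·(-0.08558)/0.64118 + 225.6 = 163.8403
M3: Pc = R·M3+t = (+0.09484, -0.13385, +0.56703); u = 631.0·(+0.09484)/0.56703 + 338.6 = 444.1415, v = 462.7·(-0.13385)/0.56703 + 225.6 = 116.3762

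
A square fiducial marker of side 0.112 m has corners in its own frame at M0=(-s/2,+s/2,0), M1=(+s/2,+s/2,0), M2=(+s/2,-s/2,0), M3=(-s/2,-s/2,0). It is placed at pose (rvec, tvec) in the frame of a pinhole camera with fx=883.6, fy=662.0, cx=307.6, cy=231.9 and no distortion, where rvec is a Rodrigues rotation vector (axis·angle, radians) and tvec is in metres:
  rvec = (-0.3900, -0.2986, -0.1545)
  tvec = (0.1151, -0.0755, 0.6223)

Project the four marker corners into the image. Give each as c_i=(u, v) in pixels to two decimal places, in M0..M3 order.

Intrinsics K: fx=883.6, fy=662.0, cx=307.6, cy=231.9
Marker side s = 0.112 m; corners in marker frame (Z=0):
  M0 = (-0.0560, +0.0560, 0)
  M1 = (+0.0560, +0.0560, 0)
  M2 = (+0.0560, -0.0560, 0)
  M3 = (-0.0560, -0.0560, 0)
rvec = (-0.3900, -0.2986, -0.1545), |rvec| = θ = 0.51491 rad = 29.502°
Rodrigues: sinθ=0.49246, 1−cosθ=0.12966; R = I + sinθ·[k]× + (1−cosθ)·[k]×²:
    [+0.94472 +0.20471 -0.25611]
    [-0.09081 +0.91394 +0.39556]
    [+0.31505 -0.35043 +0.88201]
t = (0.1151, -0.0755, 0.6223) m
M0: Pc = R·M0+t = (+0.07366, -0.01923, +0.58503); u = 883.6·(+0.07366)/0.58503 + 307.6 = 418.8512, v = 662.0·(-0.01923)/0.58503 + 231.9 = 210.1358
M1: Pc = R·M1+t = (+0.17947, -0.02940, +0.62032); u = 883.6·(+0.17947)/0.62032 + 307.6 = 563.2402, v = 662.0·(-0.02940)/0.62032 + 231.9 = 200.5195
M2: Pc = R·M2+t = (+0.15654, -0.13177, +0.65957); u = 883.6·(+0.15654)/0.65957 + 307.6 = 517.3120, v = 662.0·(-0.13177)/0.65957 + 231.9 = 99.6478
M3: Pc = R·M3+t = (+0.05073, -0.12160, +0.62428); u = 883.6·(+0.05073)/0.62428 + 307.6 = 379.4048, v = 662.0·(-0.12160)/0.62428 + 231.9 = 102.9580

c0=(418.85, 210.14) c1=(563.24, 200.52) c2=(517.31, 99.65) c3=(379.40, 102.96)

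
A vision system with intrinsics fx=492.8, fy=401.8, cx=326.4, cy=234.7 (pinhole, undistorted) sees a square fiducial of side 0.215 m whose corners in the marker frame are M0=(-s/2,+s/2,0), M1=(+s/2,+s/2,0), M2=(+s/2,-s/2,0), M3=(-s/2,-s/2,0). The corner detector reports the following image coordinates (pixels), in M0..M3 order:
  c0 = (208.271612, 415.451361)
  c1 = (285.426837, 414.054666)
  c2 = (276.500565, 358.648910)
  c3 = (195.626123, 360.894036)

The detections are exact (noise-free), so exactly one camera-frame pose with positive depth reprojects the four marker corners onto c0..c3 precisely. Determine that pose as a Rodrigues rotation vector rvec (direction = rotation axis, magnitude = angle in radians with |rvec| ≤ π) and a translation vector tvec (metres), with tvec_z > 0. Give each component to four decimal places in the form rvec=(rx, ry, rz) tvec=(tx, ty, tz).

Intrinsics K: fx=492.8, fy=401.8, cx=326.4, cy=234.7
Marker side s = 0.215 m; corners in marker frame (Z=0):
  M0 = (-0.1075, +0.1075, 0)
  M1 = (+0.1075, +0.1075, 0)
  M2 = (+0.1075, -0.1075, 0)
  M3 = (-0.1075, -0.1075, 0)
Detected image corners:
  c0 = (208.271612, 415.451361) px
  c1 = (285.426837, 414.054666) px
  c2 = (276.500565, 358.648910) px
  c3 = (195.626123, 360.894036) px
Planar DLT: solve 8×8 A·h = b for H (H[2,2]=1):
  H  [+351.78992 +105.20561 +241.31549]
  H  [-33.29568 +343.89313 +387.94143]
  H  [-0.06423 +0.22770 +1.00000]
B = K⁻¹H; ‖b₁‖=0.760478, ‖b₂‖=0.760478; λ = 2/(‖b₁‖+‖b₂‖) = 1.314962, sign → tz>0 ⇒ λ=+1.314962
r₁ = λ·B[:,0] = (+0.99464,-0.05963,-0.08446); r₂ = λ·B[:,1] = (+0.08241,+0.95056,+0.29941)
r₃ = r₁×r₂ = (+0.06243,-0.30477,+0.95038); SVD([r₁ r₂ r₃]) → R = UVᵀ:
  R  [+0.99464 +0.08241 +0.06243]
  R  [-0.05963 +0.95056 -0.30477]
  R  [-0.08446 +0.29941 +0.95038]
t = (-0.22704, +0.50151, +1.31496) m
tr R = 2.895576; θ = arccos((tr R − 1)/2) = 0.324570 rad = 18.596°
axis k = ((R−Rᵀ)₃₂, (R−Rᵀ)₁₃, (R−Rᵀ)₂₁) / (2 sinθ) = (+0.947290, +0.230315, -0.222705)
rvec = θ·k = (+0.307462, +0.074753, -0.072283)

rvec=(0.3075, 0.0748, -0.0723) tvec=(-0.2270, 0.5015, 1.3150)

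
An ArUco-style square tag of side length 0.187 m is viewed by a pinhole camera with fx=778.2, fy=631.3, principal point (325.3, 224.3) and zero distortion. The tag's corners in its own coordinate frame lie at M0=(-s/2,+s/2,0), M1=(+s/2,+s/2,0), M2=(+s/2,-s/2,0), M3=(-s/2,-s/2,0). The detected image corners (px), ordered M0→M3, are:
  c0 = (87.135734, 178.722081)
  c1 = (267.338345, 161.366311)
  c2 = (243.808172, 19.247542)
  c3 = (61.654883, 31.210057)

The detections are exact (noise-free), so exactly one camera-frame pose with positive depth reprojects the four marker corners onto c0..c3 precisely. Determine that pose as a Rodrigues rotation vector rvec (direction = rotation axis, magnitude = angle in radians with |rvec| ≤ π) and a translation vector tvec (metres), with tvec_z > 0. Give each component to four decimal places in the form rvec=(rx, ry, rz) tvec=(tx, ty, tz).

rvec=(0.0136, -0.1664, -0.1337) tvec=(-0.1655, -0.1629, 0.8122)

Intrinsics K: fx=778.2, fy=631.3, cx=325.3, cy=224.3
Marker side s = 0.187 m; corners in marker frame (Z=0):
  M0 = (-0.0935, +0.0935, 0)
  M1 = (+0.0935, +0.0935, 0)
  M2 = (+0.0935, -0.0935, 0)
  M3 = (-0.0935, -0.0935, 0)
Detected image corners:
  c0 = (87.135734, 178.722081) px
  c1 = (267.338345, 161.366311) px
  c2 = (243.808172, 19.247542) px
  c3 = (61.654883, 31.210057) px
Planar DLT: solve 8×8 A·h = b for H (H[2,2]=1):
  H  [+1002.21378 +135.93348 +166.73169]
  H  [-58.68822 +777.09225 +97.70254]
  H  [+0.20222 +0.03022 +1.00000]
B = K⁻¹H; ‖b₁‖=1.231285, ‖b₂‖=1.231285; λ = 2/(‖b₁‖+‖b₂‖) = 0.812160, sign → tz>0 ⇒ λ=+0.812160
r₁ = λ·B[:,0] = (+0.97730,-0.13385,+0.16423); r₂ = λ·B[:,1] = (+0.13160,+0.99100,+0.02455)
r₃ = r₁×r₂ = (-0.16604,-0.00238,+0.98612); SVD([r₁ r₂ r₃]) → R = UVᵀ:
  R  [+0.97730 +0.13160 -0.16604]
  R  [-0.13385 +0.99100 -0.00238]
  R  [+0.16423 +0.02455 +0.98612]
t = (-0.16549, -0.16287, +0.81216) m
tr R = 2.954413; θ = arccos((tr R − 1)/2) = 0.213920 rad = 12.257°
axis k = ((R−Rᵀ)₃₂, (R−Rᵀ)₁₃, (R−Rᵀ)₂₁) / (2 sinθ) = (+0.063411, -0.777870, -0.625218)
rvec = θ·k = (+0.013565, -0.166402, -0.133746)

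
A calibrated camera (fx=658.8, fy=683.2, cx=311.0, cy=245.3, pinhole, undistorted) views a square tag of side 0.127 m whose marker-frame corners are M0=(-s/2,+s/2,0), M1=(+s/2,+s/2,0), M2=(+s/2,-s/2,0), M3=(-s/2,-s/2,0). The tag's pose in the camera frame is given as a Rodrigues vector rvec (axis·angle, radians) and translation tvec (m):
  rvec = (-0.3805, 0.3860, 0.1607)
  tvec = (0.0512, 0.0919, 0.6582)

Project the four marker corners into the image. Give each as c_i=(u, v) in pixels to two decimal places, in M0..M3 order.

Intrinsics K: fx=658.8, fy=683.2, cx=311.0, cy=245.3
Marker side s = 0.127 m; corners in marker frame (Z=0):
  M0 = (-0.0635, +0.0635, 0)
  M1 = (+0.0635, +0.0635, 0)
  M2 = (+0.0635, -0.0635, 0)
  M3 = (-0.0635, -0.0635, 0)
rvec = (-0.3805, 0.3860, 0.1607), |rvec| = θ = 0.56533 rad = 32.391°
Rodrigues: sinθ=0.53570, 1−cosθ=0.15559; R = I + sinθ·[k]× + (1−cosθ)·[k]×²:
    [+0.91489 -0.22378 +0.33600]
    [+0.08077 +0.91695 +0.39075]
    [-0.39553 -0.33036 +0.85698]
t = (0.0512, 0.0919, 0.6582) m
M0: Pc = R·M0+t = (-0.02111, +0.14500, +0.66234); u = 658.8·(-0.02111)/0.66234 + 311.0 = 290.0072, v = 683.2·(+0.14500)/0.66234 + 245.3 = 394.8637
M1: Pc = R·M1+t = (+0.09509, +0.15526, +0.61211); u = 658.8·(+0.09509)/0.61211 + 311.0 = 413.3394, v = 683.2·(+0.15526)/0.61211 + 245.3 = 418.5875
M2: Pc = R·M2+t = (+0.12351, +0.03880, +0.65406); u = 658.8·(+0.12351)/0.65406 + 311.0 = 435.4004, v = 683.2·(+0.03880)/0.65406 + 245.3 = 285.8318
M3: Pc = R·M3+t = (+0.00731, +0.02854, +0.70429); u = 658.8·(+0.00731)/0.70429 + 311.0 = 317.8417, v = 683.2·(+0.02854)/0.70429 + 245.3 = 272.9899

c0=(290.01, 394.86) c1=(413.34, 418.59) c2=(435.40, 285.83) c3=(317.84, 272.99)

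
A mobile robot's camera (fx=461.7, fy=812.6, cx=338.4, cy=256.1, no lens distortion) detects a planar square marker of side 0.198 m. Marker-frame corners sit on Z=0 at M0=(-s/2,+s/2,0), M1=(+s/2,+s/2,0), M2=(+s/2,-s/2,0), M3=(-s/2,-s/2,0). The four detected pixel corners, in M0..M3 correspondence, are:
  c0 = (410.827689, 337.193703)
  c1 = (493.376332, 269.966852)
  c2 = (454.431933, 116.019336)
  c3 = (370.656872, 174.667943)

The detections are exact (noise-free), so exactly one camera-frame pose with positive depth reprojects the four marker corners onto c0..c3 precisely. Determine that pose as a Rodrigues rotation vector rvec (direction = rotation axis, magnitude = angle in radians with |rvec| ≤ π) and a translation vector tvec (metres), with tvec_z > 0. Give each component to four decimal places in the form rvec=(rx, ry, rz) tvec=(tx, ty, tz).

rvec=(-0.0917, -0.2282, -0.3985) tvec=(0.1916, -0.0376, 0.9322)

Intrinsics K: fx=461.7, fy=812.6, cx=338.4, cy=256.1
Marker side s = 0.198 m; corners in marker frame (Z=0):
  M0 = (-0.0990, +0.0990, 0)
  M1 = (+0.0990, +0.0990, 0)
  M2 = (+0.0990, -0.0990, 0)
  M3 = (-0.0990, -0.0990, 0)
Detected image corners:
  c0 = (410.827689, 337.193703) px
  c1 = (493.376332, 269.966852) px
  c2 = (454.431933, 116.019336) px
  c3 = (370.656872, 174.667943) px
Planar DLT: solve 8×8 A·h = b for H (H[2,2]=1):
  H  [+530.32988 +179.43847 +433.28172]
  H  [-260.49588 +788.10400 +223.29984]
  H  [+0.25515 -0.04688 +1.00000]
B = K⁻¹H; ‖b₁‖=1.072676, ‖b₂‖=1.072676; λ = 2/(‖b₁‖+‖b₂‖) = 0.932248, sign → tz>0 ⇒ λ=+0.932248
r₁ = λ·B[:,0] = (+0.89648,-0.37382,+0.23786); r₂ = λ·B[:,1] = (+0.39435,+0.91792,-0.04371)
r₃ = r₁×r₂ = (-0.20200,+0.13298,+0.97032); SVD([r₁ r₂ r₃]) → R = UVᵀ:
  R  [+0.89648 +0.39435 -0.20200]
  R  [-0.37382 +0.91792 +0.13298]
  R  [+0.23786 -0.04371 +0.97032]
t = (+0.19158, -0.03763, +0.93225) m
tr R = 2.784720; θ = arccos((tr R − 1)/2) = 0.468249 rad = 26.829°
axis k = ((R−Rᵀ)₃₂, (R−Rᵀ)₁₃, (R−Rᵀ)₂₁) / (2 sinθ) = (-0.195748, -0.487298, -0.851013)
rvec = θ·k = (-0.091659, -0.228177, -0.398486)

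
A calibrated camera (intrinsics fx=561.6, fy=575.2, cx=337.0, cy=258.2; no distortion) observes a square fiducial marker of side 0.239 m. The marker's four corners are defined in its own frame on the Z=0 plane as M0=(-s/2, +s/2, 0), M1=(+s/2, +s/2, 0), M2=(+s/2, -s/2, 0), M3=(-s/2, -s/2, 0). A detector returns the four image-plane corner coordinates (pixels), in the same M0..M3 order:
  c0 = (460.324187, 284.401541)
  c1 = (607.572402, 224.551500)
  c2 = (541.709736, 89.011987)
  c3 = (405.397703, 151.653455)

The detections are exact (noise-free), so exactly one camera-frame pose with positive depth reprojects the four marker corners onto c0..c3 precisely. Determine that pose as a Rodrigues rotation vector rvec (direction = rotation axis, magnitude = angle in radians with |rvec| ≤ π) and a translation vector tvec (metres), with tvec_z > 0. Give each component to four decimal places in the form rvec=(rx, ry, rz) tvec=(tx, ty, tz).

Intrinsics K: fx=561.6, fy=575.2, cx=337.0, cy=258.2
Marker side s = 0.239 m; corners in marker frame (Z=0):
  M0 = (-0.1195, +0.1195, 0)
  M1 = (+0.1195, +0.1195, 0)
  M2 = (+0.1195, -0.1195, 0)
  M3 = (-0.1195, -0.1195, 0)
Detected image corners:
  c0 = (460.324187, 284.401541) px
  c1 = (607.572402, 224.551500) px
  c2 = (541.709736, 89.011987) px
  c3 = (405.397703, 151.653455) px
Planar DLT: solve 8×8 A·h = b for H (H[2,2]=1):
  H  [+493.70621 +131.69262 +501.22552]
  H  [-293.20384 +516.31794 +186.20605]
  H  [-0.19625 -0.23914 +1.00000]
B = K⁻¹H; ‖b₁‖=1.100025, ‖b₂‖=1.100025; λ = 2/(‖b₁‖+‖b₂‖) = 0.909070, sign → tz>0 ⇒ λ=+0.909070
r₁ = λ·B[:,0] = (+0.90623,-0.38331,-0.17841); r₂ = λ·B[:,1] = (+0.34363,+0.91360,-0.21740)
r₃ = r₁×r₂ = (+0.24632,+0.13571,+0.95964); SVD([r₁ r₂ r₃]) → R = UVᵀ:
  R  [+0.90623 +0.34363 +0.24632]
  R  [-0.38331 +0.91360 +0.13571]
  R  [-0.17841 -0.21740 +0.95964]
t = (+0.26583, -0.11378, +0.90907) m
tr R = 2.779464; θ = arccos((tr R − 1)/2) = 0.474038 rad = 27.160°
axis k = ((R−Rᵀ)₃₂, (R−Rᵀ)₁₃, (R−Rᵀ)₂₁) / (2 sinθ) = (-0.386763, +0.465219, -0.796232)
rvec = θ·k = (-0.183341, +0.220531, -0.377445)

rvec=(-0.1833, 0.2205, -0.3774) tvec=(0.2658, -0.1138, 0.9091)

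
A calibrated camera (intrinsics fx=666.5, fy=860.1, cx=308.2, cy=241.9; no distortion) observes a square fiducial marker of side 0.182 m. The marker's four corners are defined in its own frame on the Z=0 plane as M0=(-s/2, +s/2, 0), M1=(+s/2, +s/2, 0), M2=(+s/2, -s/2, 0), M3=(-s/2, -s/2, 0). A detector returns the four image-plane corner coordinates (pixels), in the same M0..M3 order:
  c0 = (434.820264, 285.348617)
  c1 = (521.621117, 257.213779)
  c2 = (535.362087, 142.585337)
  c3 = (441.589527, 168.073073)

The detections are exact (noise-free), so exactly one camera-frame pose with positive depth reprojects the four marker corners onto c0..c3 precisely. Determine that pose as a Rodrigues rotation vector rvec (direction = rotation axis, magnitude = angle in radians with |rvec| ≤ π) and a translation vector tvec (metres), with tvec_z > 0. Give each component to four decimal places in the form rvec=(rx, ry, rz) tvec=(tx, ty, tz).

rvec=(0.5431, -0.3259, -0.1334) tvec=(0.3088, -0.0360, 1.1701)

Intrinsics K: fx=666.5, fy=860.1, cx=308.2, cy=241.9
Marker side s = 0.182 m; corners in marker frame (Z=0):
  M0 = (-0.0910, +0.0910, 0)
  M1 = (+0.0910, +0.0910, 0)
  M2 = (+0.0910, -0.0910, 0)
  M3 = (-0.0910, -0.0910, 0)
Detected image corners:
  c0 = (434.820264, 285.348617) px
  c1 = (521.621117, 257.213779) px
  c2 = (535.362087, 142.585337) px
  c3 = (441.589527, 168.073073) px
Planar DLT: solve 8×8 A·h = b for H (H[2,2]=1):
  H  [+606.25729 +160.92743 +484.08119]
  H  [-98.64469 +733.00826 +215.40109]
  H  [+0.22957 +0.45035 +1.00000]
B = K⁻¹H; ‖b₁‖=0.854621, ‖b₂‖=0.854621; λ = 2/(‖b₁‖+‖b₂‖) = 1.170109, sign → tz>0 ⇒ λ=+1.170109
r₁ = λ·B[:,0] = (+0.94013,-0.20975,+0.26862); r₂ = λ·B[:,1] = (+0.03885,+0.84900,+0.52695)
r₃ = r₁×r₂ = (-0.33859,-0.48497,+0.80633); SVD([r₁ r₂ r₃]) → R = UVᵀ:
  R  [+0.94013 +0.03885 -0.33859]
  R  [-0.20975 +0.84900 -0.48497]
  R  [+0.26862 +0.52695 +0.80633]
t = (+0.30878, -0.03605, +1.17011) m
tr R = 2.595464; θ = arccos((tr R − 1)/2) = 0.647272 rad = 37.086°
axis k = ((R−Rᵀ)₃₂, (R−Rᵀ)₁₃, (R−Rᵀ)₂₁) / (2 sinθ) = (+0.839059, -0.503478, -0.206132)
rvec = θ·k = (+0.543099, -0.325887, -0.133423)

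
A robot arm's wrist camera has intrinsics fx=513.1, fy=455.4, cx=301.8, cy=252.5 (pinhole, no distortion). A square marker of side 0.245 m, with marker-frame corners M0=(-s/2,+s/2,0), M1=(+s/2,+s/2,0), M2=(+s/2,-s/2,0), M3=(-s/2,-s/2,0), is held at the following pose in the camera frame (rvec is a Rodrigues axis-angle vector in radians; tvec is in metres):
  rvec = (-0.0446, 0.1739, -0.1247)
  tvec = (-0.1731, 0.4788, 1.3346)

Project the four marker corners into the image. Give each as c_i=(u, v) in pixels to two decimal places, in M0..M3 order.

Intrinsics K: fx=513.1, fy=455.4, cx=301.8, cy=252.5
Marker side s = 0.245 m; corners in marker frame (Z=0):
  M0 = (-0.1225, +0.1225, 0)
  M1 = (+0.1225, +0.1225, 0)
  M2 = (+0.1225, -0.1225, 0)
  M3 = (-0.1225, -0.1225, 0)
rvec = (-0.0446, 0.1739, -0.1247), |rvec| = θ = 0.21859 rad = 12.524°
Rodrigues: sinθ=0.21685, 1−cosθ=0.02380; R = I + sinθ·[k]× + (1−cosθ)·[k]×²:
    [+0.97720 +0.11985 +0.17529]
    [-0.12757 +0.99127 +0.03345]
    [-0.16975 -0.05505 +0.98395]
t = (-0.1731, 0.4788, 1.3346) m
M0: Pc = R·M0+t = (-0.27813, +0.61586, +1.34865); u = 513.1·(-0.27813)/1.34865 + 301.8 = 195.9861, v = 455.4·(+0.61586)/1.34865 + 252.5 = 460.4571
M1: Pc = R·M1+t = (-0.03871, +0.58460, +1.30706); u = 513.1·(-0.03871)/1.30706 + 301.8 = 286.6031, v = 455.4·(+0.58460)/1.30706 + 252.5 = 456.1841
M2: Pc = R·M2+t = (-0.06807, +0.34174, +1.32055); u = 513.1·(-0.06807)/1.32055 + 301.8 = 275.3495, v = 455.4·(+0.34174)/1.32055 + 252.5 = 370.3521
M3: Pc = R·M3+t = (-0.30749, +0.37300, +1.36214); u = 513.1·(-0.30749)/1.36214 + 301.8 = 185.9733, v = 455.4·(+0.37300)/1.36214 + 252.5 = 377.2034

c0=(195.99, 460.46) c1=(286.60, 456.18) c2=(275.35, 370.35) c3=(185.97, 377.20)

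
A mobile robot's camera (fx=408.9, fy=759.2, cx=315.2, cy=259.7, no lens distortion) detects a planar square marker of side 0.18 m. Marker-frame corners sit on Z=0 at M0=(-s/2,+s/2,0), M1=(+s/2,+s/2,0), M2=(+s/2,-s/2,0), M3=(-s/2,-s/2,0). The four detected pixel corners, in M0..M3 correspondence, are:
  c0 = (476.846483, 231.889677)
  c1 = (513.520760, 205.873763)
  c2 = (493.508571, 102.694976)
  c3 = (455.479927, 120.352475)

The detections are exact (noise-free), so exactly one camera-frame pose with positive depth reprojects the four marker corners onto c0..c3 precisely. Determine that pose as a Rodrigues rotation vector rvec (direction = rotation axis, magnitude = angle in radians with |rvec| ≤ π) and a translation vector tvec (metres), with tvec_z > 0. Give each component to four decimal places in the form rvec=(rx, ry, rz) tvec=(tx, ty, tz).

Intrinsics K: fx=408.9, fy=759.2, cx=315.2, cy=259.7
Marker side s = 0.18 m; corners in marker frame (Z=0):
  M0 = (-0.0900, +0.0900, 0)
  M1 = (+0.0900, +0.0900, 0)
  M2 = (+0.0900, -0.0900, 0)
  M3 = (-0.0900, -0.0900, 0)
Detected image corners:
  c0 = (476.846483, 231.889677) px
  c1 = (513.520760, 205.873763) px
  c2 = (493.508571, 102.694976) px
  c3 = (455.479927, 120.352475) px
Planar DLT: solve 8×8 A·h = b for H (H[2,2]=1):
  H  [+413.84724 +98.17818 +485.52231]
  H  [-50.93992 +589.88145 +164.61895]
  H  [+0.42556 -0.03428 +1.00000]
B = K⁻¹H; ‖b₁‖=0.833224, ‖b₂‖=0.833224; λ = 2/(‖b₁‖+‖b₂‖) = 1.200157, sign → tz>0 ⇒ λ=+1.200157
r₁ = λ·B[:,0] = (+0.82098,-0.25524,+0.51074); r₂ = λ·B[:,1] = (+0.31987,+0.94657,-0.04114)
r₃ = r₁×r₂ = (-0.47295,+0.19714,+0.85875); SVD([r₁ r₂ r₃]) → R = UVᵀ:
  R  [+0.82098 +0.31987 -0.47295]
  R  [-0.25524 +0.94657 +0.19714]
  R  [+0.51074 -0.04114 +0.85875]
t = (+0.49991, -0.15031, +1.20016) m
tr R = 2.626296; θ = arccos((tr R − 1)/2) = 0.621256 rad = 35.595°
axis k = ((R−Rᵀ)₃₂, (R−Rᵀ)₁₃, (R−Rᵀ)₂₁) / (2 sinθ) = (-0.204689, -0.845007, -0.494030)
rvec = θ·k = (-0.127164, -0.524966, -0.306919)

rvec=(-0.1272, -0.5250, -0.3069) tvec=(0.4999, -0.1503, 1.2002)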